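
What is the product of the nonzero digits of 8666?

1728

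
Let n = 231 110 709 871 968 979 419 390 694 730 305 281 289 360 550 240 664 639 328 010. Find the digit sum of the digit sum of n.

11

First digit sum: 254.
2+5+4 = 11.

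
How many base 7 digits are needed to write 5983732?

5983732 in base 7 is 101601166, which has 9 digits.

9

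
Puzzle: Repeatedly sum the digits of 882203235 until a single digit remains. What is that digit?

8+8+2+2+0+3+2+3+5 = 33
3+3 = 6
(Equivalently, 882203235 mod 9 = 6.)

6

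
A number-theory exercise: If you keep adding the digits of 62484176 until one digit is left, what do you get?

2

6+2+4+8+4+1+7+6 = 38
3+8 = 11
1+1 = 2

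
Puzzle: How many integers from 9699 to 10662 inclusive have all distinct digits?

304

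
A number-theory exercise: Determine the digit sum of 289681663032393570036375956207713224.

2+8+9+6+8+1+6+6+3+0+3+2+3+9+3+5+7+0+0+3+6+3+7+5+9+5+6+2+0+7+7+1+3+2+2+4 = 153

153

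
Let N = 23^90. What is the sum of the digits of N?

568

23^90 = 359339733669351605185101286718740311628342797555834676291480724848488155215018843334859391939330168929445333462245499312849
Sum of its 123 digits: 568.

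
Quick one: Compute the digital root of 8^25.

The digital root of n equals n mod 9 (or 9 when 9 | n), so we need 8^25 mod 9.
8^25 ≡ 8 (mod 9), so the digital root is 8.

8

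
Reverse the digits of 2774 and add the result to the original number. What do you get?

7546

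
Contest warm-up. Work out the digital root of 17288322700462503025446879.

1+7+2+8+8+3+2+2+7+0+0+4+6+2+5+0+3+0+2+5+4+4+6+8+7+9 = 105
1+0+5 = 6

6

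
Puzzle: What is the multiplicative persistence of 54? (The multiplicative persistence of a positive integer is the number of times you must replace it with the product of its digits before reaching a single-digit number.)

2

54 → 20 → 0 (2 steps)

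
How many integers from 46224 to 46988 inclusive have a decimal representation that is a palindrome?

8

The integers in [46224, 46988] that have a decimal representation that is a palindrome: 46264, 46364, 46464, 46564, 46664, 46764, 46864, 46964.
8 qualify.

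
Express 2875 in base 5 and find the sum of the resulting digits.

7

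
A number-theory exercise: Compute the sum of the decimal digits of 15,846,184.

1+5+8+4+6+1+8+4 = 37

37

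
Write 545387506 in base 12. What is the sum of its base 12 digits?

545387506 in base 12 is 13279592A.
Digit sum: 1+3+2+7+9+5+9+2+10 = 48.

48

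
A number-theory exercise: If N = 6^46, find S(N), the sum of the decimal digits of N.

6^46 = 623673825204293256669089197883129856
Sum of its 36 digits: 180.

180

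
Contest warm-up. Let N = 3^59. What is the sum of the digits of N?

3^59 = 14130386091738734504764811067
Sum of its 29 digits: 117.

117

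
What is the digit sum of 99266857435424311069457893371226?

9+9+2+6+6+8+5+7+4+3+5+4+2+4+3+1+1+0+6+9+4+5+7+8+9+3+3+7+1+2+2+6 = 151

151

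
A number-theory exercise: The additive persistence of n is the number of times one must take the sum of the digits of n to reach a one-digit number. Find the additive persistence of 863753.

2

863753 → 32 → 5 (2 steps)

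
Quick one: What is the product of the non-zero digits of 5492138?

8640

5×4×9×2×1×3×8 = 8640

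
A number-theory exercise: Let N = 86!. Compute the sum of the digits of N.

495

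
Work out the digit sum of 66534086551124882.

74

6+6+5+3+4+0+8+6+5+5+1+1+2+4+8+8+2 = 74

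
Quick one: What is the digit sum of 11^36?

172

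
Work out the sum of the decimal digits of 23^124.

769

23^124 = 7149104843929088286835196622556544543032097403756281260572605227595352712858291061075188846231155789282543132427599201762889604122219570951597894944358489091218549859041
Sum of its 169 digits: 769.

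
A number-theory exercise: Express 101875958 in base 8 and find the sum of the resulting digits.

30

101875958 in base 8 is 604500366.
Digit sum: 6+0+4+5+0+0+3+6+6 = 30.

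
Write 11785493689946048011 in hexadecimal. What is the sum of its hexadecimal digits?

121

11785493689946048011 in base 16 is A38E7C119BD7860B.
Digit sum: 10+3+8+14+7+12+1+1+9+11+13+7+8+6+0+11 = 121.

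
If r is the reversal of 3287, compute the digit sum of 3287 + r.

4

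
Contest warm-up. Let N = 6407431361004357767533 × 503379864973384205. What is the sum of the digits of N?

6407431361004357767533 × 503379864973384205 = 3225371933328600997851399942597684016265
Sum of its 40 digits: 191.

191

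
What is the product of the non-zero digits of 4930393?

8748

4×9×3×3×9×3 = 8748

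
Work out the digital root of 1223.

8

1+2+2+3 = 8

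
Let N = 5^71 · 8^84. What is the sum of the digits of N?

236

5^71 · 8^84 = 306499108173177771671669405430061836723747824436720435200000000000000000000000000000000000000000000000000000000000000000000000
Sum of its 126 digits: 236.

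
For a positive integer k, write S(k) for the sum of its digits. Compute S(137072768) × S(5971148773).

S(137072768) = 1+3+7+0+7+2+7+6+8 = 41.
S(5971148773) = 5+9+7+1+1+4+8+7+7+3 = 52.
41 · 52 = 2132.

2132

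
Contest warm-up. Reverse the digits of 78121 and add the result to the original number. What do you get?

Reverse of 78121 is 12187.
78121 + 12187 = 90308

90308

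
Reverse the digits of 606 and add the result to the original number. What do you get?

Reverse of 606 is 606.
606 + 606 = 1212

1212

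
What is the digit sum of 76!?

441

76! = 1885494701666050254987932260861146558230394535379329335672487982961844043495537923117729972224000000000000000000
Sum of its 112 digits: 441.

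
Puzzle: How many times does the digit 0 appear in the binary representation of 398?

4

398 in base 2 is 110001110.
The digit 0 appears 4 times.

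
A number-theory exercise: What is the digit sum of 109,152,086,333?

1+0+9+1+5+2+0+8+6+3+3+3 = 41

41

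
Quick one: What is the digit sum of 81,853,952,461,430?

8+1+8+5+3+9+5+2+4+6+1+4+3+0 = 59

59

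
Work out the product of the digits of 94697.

13608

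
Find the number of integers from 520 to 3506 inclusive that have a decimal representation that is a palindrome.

73

The integers in [520, 3506] that have a decimal representation that is a palindrome: 525, 535, 545, 555, 565, 575, …, 3333, 3443.
73 qualify.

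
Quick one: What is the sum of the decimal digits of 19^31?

199

19^31 = 4378865740046709085864680868712732574619
Sum of its 40 digits: 199.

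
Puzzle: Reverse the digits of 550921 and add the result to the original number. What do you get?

Reverse of 550921 is 129055.
550921 + 129055 = 679976

679976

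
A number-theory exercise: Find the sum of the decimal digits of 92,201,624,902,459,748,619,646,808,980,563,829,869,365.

9+2+2+0+1+6+2+4+9+0+2+4+5+9+7+4+8+6+1+9+6+4+6+8+0+8+9+8+0+5+6+3+8+2+9+8+6+9+3+6+5 = 209

209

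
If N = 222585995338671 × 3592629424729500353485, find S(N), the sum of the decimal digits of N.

192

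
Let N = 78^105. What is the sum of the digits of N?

981

78^105 = 4676632920615678067412728789567832496602329715196870739997691373472320191146739671744348085395590858286289751138781398012366699908145078560398178987264236161560280929273528247870648254620850997690368
Sum of its 199 digits: 981.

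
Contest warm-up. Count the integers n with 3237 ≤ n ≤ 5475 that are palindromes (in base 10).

22

The integers in [3237, 5475] that are palindromes (in base 10): 3333, 3443, 3553, 3663, 3773, 3883, …, 5335, 5445.
22 qualify.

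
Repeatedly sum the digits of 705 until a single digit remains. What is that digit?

3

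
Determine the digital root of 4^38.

7

The digital root of n equals n mod 9 (or 9 when 9 | n), so we need 4^38 mod 9.
4^38 ≡ 7 (mod 9), so the digital root is 7.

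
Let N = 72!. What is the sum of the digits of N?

72! = 61234458376886086861524070385274672740778091784697328983823014963978384987221689274204160000000000000000
Sum of its 104 digits: 432.

432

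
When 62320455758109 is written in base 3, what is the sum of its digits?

35

62320455758109 in base 3 is 22011122202222201021120112010.
Digit sum: 2+2+0+1+1+1+2+2+2+0+2+2+2+2+2+0+1+0+2+1+1+2+0+1+1+2+0+1+0 = 35.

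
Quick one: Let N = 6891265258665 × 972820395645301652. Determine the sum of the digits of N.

129

6891265258665 × 972820395645301652 = 6703963395431207328461731814580
Sum of its 31 digits: 129.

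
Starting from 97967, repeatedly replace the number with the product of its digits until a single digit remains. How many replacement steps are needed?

4

97967 → 23814 → 192 → 18 → 8 (4 steps)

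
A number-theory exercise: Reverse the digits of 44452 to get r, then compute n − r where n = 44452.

19008

Reverse of 44452 is 25444.
44452 − 25444 = 19008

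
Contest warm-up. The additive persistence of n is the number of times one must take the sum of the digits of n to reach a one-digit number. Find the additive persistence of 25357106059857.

2

25357106059857 → 63 → 9 (2 steps)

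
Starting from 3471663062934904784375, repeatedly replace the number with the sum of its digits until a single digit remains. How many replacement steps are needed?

3471663062934904784375 → 101 → 2 (2 steps)

2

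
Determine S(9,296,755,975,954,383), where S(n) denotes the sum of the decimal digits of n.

96

9+2+9+6+7+5+5+9+7+5+9+5+4+3+8+3 = 96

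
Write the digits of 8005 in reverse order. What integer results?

5008

Reversing 8005 gives 5008.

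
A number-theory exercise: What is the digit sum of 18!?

54

18! = 6402373705728000
Sum of its 16 digits: 54.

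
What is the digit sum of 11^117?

11^117 = 69653695580638664146146210739439403350644178435084175619718090178680764419344828675775626625461188082649140520355067159771
Sum of its 122 digits: 557.

557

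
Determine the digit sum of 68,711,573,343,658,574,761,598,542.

130

6+8+7+1+1+5+7+3+3+4+3+6+5+8+5+7+4+7+6+1+5+9+8+5+4+2 = 130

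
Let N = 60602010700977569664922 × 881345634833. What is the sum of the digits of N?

125

60602010700977569664922 × 881345634833 = 53411317593409335470024163181428026
Sum of its 35 digits: 125.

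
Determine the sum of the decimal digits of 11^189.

836

11^189 = 66560640878719159452260744238782271597801640759531413409058314958175373696542935236118758257118341016463068069313345838952124043044429702857437843311651220308683764484848435173013763148611323402491
Sum of its 197 digits: 836.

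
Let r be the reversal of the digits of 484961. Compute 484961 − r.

315477

Reverse of 484961 is 169484.
484961 − 169484 = 315477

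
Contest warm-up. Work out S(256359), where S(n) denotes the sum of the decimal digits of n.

2+5+6+3+5+9 = 30

30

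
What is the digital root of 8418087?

9

8+4+1+8+0+8+7 = 36
3+6 = 9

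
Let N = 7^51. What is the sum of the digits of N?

217

7^51 = 12589255298531885026341962383987545444758743
Sum of its 44 digits: 217.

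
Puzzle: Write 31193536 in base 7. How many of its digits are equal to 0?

1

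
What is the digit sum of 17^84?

442

17^84 = 22788167121226866392145990004643194320677119208072454288297817011694567729803720145613446690250242777921
Sum of its 104 digits: 442.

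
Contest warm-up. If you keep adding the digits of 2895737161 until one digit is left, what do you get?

4

2+8+9+5+7+3+7+1+6+1 = 49
4+9 = 13
1+3 = 4
(Equivalently, 2895737161 mod 9 = 4.)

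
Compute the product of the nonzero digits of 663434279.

653184

6×6×3×4×3×4×2×7×9 = 653184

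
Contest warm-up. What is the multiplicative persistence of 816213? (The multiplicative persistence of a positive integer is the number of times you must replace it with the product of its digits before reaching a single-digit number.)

4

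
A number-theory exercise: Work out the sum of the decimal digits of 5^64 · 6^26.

5^64 · 6^26 = 92472540139315242413431406021118164062500000000000000000000000000
Sum of its 65 digits: 126.

126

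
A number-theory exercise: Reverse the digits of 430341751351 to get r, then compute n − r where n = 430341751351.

277184608317

Reverse of 430341751351 is 153157143034.
430341751351 − 153157143034 = 277184608317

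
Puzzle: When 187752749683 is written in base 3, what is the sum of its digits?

31

187752749683 in base 3 is 122221121210220220110211.
Digit sum: 1+2+2+2+2+1+1+2+1+2+1+0+2+2+0+2+2+0+1+1+0+2+1+1 = 31.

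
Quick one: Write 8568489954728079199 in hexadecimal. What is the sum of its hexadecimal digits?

8568489954728079199 in base 16 is 76E964374D11EF5F.
Digit sum: 7+6+14+9+6+4+3+7+4+13+1+1+14+15+5+15 = 124.

124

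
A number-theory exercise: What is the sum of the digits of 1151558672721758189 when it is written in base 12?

108

1151558672721758189 in base 12 is 628AAB7572B3227A5.
Digit sum: 6+2+8+10+10+11+7+5+7+2+11+3+2+2+7+10+5 = 108.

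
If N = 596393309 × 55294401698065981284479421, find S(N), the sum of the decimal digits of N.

183

596393309 × 55294401698065981284479421 = 32977211197884789478582752232594089
Sum of its 35 digits: 183.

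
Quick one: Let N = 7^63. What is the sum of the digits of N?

7^63 = 174251498233690814305510551794710260107945042018748343
Sum of its 54 digits: 208.

208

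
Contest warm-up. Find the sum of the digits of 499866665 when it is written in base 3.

499866665 in base 3 is 1021211120212011012.
Digit sum: 1+0+2+1+2+1+1+1+2+0+2+1+2+0+1+1+0+1+2 = 21.

21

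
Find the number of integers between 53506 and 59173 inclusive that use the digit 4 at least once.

2213

The integers in [53506, 59173] that use the digit 4 at least once: 53514, 53524, 53534, 53540, 53541, 53542, …, 59154, 59164.
2213 qualify.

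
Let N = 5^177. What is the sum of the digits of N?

584

5^177 = 5220243574398819621368235287405238044560931406455173238206909164375778595677988981778316901483094625291414558887481689453125
Sum of its 124 digits: 584.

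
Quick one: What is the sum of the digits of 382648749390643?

76

3+8+2+6+4+8+7+4+9+3+9+0+6+4+3 = 76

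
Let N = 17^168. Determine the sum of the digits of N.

17^168 = 519300560744965167157773752471494694425000759356018059159416686087828598528405754018011138564289145816720820599143148213965762401972729279142107081361684674269793115232187888108715144776706510881618925082241
Sum of its 207 digits: 919.

919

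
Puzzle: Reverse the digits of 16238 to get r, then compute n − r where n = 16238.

Reverse of 16238 is 83261.
16238 − 83261 = -67023

-67023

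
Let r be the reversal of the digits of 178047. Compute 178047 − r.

Reverse of 178047 is 740871.
178047 − 740871 = -562824

-562824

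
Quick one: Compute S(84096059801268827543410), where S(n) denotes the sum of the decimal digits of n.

100

8+4+0+9+6+0+5+9+8+0+1+2+6+8+8+2+7+5+4+3+4+1+0 = 100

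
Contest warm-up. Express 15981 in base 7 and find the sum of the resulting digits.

15981 in base 7 is 64410.
Digit sum: 6+4+4+1+0 = 15.

15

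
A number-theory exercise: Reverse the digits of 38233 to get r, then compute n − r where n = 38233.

Reverse of 38233 is 33283.
38233 − 33283 = 4950

4950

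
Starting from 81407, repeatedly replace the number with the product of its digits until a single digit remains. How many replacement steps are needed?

1

81407 → 0 (1 step)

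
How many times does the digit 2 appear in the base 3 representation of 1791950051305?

6

1791950051305 in base 3 is 20100022100002011101211201.
The digit 2 appears 6 times.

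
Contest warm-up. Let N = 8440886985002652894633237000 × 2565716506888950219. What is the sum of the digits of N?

180

8440886985002652894633237000 × 2565716506888950219 = 21656923070205409319421532993375121955828903000
Sum of its 47 digits: 180.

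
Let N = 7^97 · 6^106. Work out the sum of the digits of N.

783

7^97 · 6^106 = 287436834928938911147363658856928298532661420984760324601619482527617646943764502378487935083239868519073468607019016938965323078768084022150769975552135906346401792
Sum of its 165 digits: 783.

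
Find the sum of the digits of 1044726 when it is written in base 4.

21

1044726 in base 4 is 3333003312.
Digit sum: 3+3+3+3+0+0+3+3+1+2 = 21.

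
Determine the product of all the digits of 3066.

3×0×6×6 = 0

0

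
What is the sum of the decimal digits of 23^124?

23^124 = 7149104843929088286835196622556544543032097403756281260572605227595352712858291061075188846231155789282543132427599201762889604122219570951597894944358489091218549859041
Sum of its 169 digits: 769.

769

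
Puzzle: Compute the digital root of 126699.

1+2+6+6+9+9 = 33
3+3 = 6

6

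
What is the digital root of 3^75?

9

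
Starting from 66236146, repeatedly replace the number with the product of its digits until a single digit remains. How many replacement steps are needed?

2

66236146 → 31104 → 0 (2 steps)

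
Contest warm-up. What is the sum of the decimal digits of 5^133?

5^133 = 918354961579912115600575419704879435795832466228193376178712270530013483949005603790283203125
Sum of its 93 digits: 401.

401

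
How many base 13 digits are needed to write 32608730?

32608730 in base 13 is 69A950B, which has 7 digits.

7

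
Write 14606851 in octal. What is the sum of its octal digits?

14606851 in base 8 is 67561003.
Digit sum: 6+7+5+6+1+0+0+3 = 28.

28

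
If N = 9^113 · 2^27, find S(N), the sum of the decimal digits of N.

9^113 · 2^27 = 90617786502235959750938883978966804475020077958168536196930467244869316820068774185748369638077351554462991370944512
Sum of its 116 digits: 576.

576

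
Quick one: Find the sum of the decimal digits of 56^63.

521

56^63 = 136724297744553718545902172539367177725733999312136816729246491500498825591816214879852508615592178980451516416
Sum of its 111 digits: 521.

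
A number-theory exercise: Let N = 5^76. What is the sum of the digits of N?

247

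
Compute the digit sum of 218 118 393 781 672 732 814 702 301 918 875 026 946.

170

2+1+8+1+1+8+3+9+3+7+8+1+6+7+2+7+3+2+8+1+4+7+0+2+3+0+1+9+1+8+8+7+5+0+2+6+9+4+6 = 170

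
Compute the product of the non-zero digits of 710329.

7×1×3×2×9 = 378

378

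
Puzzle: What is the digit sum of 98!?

98! = 9426890448883247745626185743057242473809693764078951663494238777294707070023223798882976159207729119823605850588608460429412647567360000000000000000000000
Sum of its 154 digits: 639.

639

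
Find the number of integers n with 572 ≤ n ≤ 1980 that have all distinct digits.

The integers in [572, 1980] that have all distinct digits: 572, 573, 574, 576, 578, 579, …, 1978, 1980.
808 qualify.

808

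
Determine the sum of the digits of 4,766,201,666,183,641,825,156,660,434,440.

125

4+7+6+6+2+0+1+6+6+6+1+8+3+6+4+1+8+2+5+1+5+6+6+6+0+4+3+4+4+4+0 = 125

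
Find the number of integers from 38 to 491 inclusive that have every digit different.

338

The integers in [38, 491] that have every digit different: 38, 39, 40, 41, 42, 43, …, 490, 491.
338 qualify.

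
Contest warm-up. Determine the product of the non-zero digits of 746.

168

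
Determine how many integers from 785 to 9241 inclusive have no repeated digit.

The integers in [785, 9241] that have no repeated digit: 785, 786, 789, 790, 791, 792, …, 9240, 9241.
4322 qualify.

4322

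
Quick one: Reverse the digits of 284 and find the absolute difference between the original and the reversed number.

198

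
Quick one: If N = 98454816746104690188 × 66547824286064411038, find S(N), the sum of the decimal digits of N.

98454816746104690188 × 66547824286064411038 = 6551953844936446774534208691319677495144
Sum of its 40 digits: 198.

198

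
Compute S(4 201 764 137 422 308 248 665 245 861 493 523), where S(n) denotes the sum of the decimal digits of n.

137

4+2+0+1+7+6+4+1+3+7+4+2+2+3+0+8+2+4+8+6+6+5+2+4+5+8+6+1+4+9+3+5+2+3 = 137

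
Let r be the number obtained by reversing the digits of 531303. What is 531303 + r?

834438

Reverse of 531303 is 303135.
531303 + 303135 = 834438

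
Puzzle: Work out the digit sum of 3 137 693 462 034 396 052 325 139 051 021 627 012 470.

3+1+3+7+6+9+3+4+6+2+0+3+4+3+9+6+0+5+2+3+2+5+1+3+9+0+5+1+0+2+1+6+2+7+0+1+2+4+7+0 = 137

137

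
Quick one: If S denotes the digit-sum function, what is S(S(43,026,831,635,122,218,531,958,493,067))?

First digit sum: 117.
1+1+7 = 9.

9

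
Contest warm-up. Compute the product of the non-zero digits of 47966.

9072

4×7×9×6×6 = 9072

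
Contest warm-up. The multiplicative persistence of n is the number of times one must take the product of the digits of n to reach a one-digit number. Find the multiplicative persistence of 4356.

4356 → 360 → 0 (2 steps)

2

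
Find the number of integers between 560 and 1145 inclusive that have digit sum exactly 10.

The integers in [560, 1145] that have digit sum exactly 10: 604, 613, 622, 631, 640, 703, …, 1135, 1144.
29 qualify.

29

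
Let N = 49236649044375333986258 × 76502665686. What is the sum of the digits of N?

168

49236649044375333986258 × 76502665686 = 3766734901340757554655289492142988
Sum of its 34 digits: 168.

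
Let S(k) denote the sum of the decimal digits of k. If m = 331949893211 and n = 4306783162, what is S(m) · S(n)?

2120

S(331949893211) = 3+3+1+9+4+9+8+9+3+2+1+1 = 53.
S(4306783162) = 4+3+0+6+7+8+3+1+6+2 = 40.
53 · 40 = 2120.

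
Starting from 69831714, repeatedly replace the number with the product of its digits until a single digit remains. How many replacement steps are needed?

69831714 → 36288 → 2304 → 0 (3 steps)

3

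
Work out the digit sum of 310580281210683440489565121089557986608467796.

207

3+1+0+5+8+0+2+8+1+2+1+0+6+8+3+4+4+0+4+8+9+5+6+5+1+2+1+0+8+9+5+5+7+9+8+6+6+0+8+4+6+7+7+9+6 = 207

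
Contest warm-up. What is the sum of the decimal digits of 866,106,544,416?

51

8+6+6+1+0+6+5+4+4+4+1+6 = 51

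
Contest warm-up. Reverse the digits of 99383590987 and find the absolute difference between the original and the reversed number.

Reverse of 99383590987 is 78909538399.
|99383590987 − 78909538399| = 20474052588

20474052588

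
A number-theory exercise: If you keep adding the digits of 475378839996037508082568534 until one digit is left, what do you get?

7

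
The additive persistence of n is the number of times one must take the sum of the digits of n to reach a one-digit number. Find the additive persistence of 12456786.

12456786 → 39 → 12 → 3 (3 steps)

3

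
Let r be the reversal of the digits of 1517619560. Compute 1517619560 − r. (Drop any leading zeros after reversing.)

Reverse of 1517619560 is 659167151.
1517619560 − 659167151 = 858452409

858452409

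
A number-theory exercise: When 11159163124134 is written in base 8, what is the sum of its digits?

11159163124134 in base 8 is 242306175034646.
Digit sum: 2+4+2+3+0+6+1+7+5+0+3+4+6+4+6 = 53.

53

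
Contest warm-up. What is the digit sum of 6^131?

6^131 = 866590253542288183694051531743727863541126937352231440806438030493578436223913165685106824007076806656
Sum of its 102 digits: 432.

432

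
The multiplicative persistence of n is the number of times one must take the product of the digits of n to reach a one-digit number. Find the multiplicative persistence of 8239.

8239 → 432 → 24 → 8 (3 steps)

3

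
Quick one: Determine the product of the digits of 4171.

28

4×1×7×1 = 28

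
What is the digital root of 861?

8+6+1 = 15
1+5 = 6

6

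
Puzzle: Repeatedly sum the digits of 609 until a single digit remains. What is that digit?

6+0+9 = 15
1+5 = 6
(Equivalently, 609 mod 9 = 6.)

6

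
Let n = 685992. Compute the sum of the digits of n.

6+8+5+9+9+2 = 39

39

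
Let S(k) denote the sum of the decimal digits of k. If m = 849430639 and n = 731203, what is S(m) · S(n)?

S(849430639) = 8+4+9+4+3+0+6+3+9 = 46.
S(731203) = 7+3+1+2+0+3 = 16.
46 · 16 = 736.

736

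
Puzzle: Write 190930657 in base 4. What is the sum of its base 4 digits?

190930657 in base 4 is 23120111323201.
Digit sum: 2+3+1+2+0+1+1+1+3+2+3+2+0+1 = 22.

22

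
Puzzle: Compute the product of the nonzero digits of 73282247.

37632

7×3×2×8×2×2×4×7 = 37632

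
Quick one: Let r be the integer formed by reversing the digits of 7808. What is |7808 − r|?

Reverse of 7808 is 8087.
|7808 − 8087| = 279

279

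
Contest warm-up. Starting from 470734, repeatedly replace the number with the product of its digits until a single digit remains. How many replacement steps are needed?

470734 → 0 (1 step)

1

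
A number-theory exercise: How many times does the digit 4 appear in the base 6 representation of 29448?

29448 in base 6 is 344200.
The digit 4 appears 2 times.

2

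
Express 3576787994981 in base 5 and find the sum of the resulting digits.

3576787994981 in base 5 is 432100230211314411.
Digit sum: 4+3+2+1+0+0+2+3+0+2+1+1+3+1+4+4+1+1 = 33.

33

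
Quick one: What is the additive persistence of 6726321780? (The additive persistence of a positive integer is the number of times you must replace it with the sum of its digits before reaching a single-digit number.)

2

6726321780 → 42 → 6 (2 steps)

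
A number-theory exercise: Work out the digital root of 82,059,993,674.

8+2+0+5+9+9+9+3+6+7+4 = 62
6+2 = 8
(Equivalently, 82,059,993,674 mod 9 = 8.)

8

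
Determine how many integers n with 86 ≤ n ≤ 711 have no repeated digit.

The integers in [86, 711] that have no repeated digit: 86, 87, 89, 90, 91, 92, …, 709, 710.
453 qualify.

453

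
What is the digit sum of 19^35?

19^35 = 570658162108627174778971075491512021856922699
Sum of its 45 digits: 208.

208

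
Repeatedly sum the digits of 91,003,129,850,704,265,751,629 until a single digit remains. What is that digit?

9+1+0+0+3+1+2+9+8+5+0+7+0+4+2+6+5+7+5+1+6+2+9 = 92
9+2 = 11
1+1 = 2

2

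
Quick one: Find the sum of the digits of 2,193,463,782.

45

2+1+9+3+4+6+3+7+8+2 = 45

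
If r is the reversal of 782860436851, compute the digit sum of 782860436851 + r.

53

Reversal of 782860436851 is 158634068287; 782860436851 + 158634068287 = 941494505138.
Digit sum of 941494505138: 9+4+1+4+9+4+5+0+5+1+3+8 = 53.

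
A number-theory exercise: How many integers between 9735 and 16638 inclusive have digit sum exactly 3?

10

The integers in [9735, 16638] that have digit sum exactly 3: 10002, 10011, 10020, 10101, 10110, 10200, 11001, 11010, 11100, 12000.
10 qualify.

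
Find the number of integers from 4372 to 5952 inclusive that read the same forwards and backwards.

The integers in [4372, 5952] that read the same forwards and backwards: 4444, 4554, 4664, 4774, 4884, 4994, …, 5775, 5885.
15 qualify.

15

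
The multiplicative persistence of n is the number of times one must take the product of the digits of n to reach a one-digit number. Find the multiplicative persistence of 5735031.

1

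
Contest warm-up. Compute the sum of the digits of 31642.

16

3+1+6+4+2 = 16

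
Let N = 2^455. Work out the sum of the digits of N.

644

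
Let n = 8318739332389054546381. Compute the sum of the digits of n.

103

8+3+1+8+7+3+9+3+3+2+3+8+9+0+5+4+5+4+6+3+8+1 = 103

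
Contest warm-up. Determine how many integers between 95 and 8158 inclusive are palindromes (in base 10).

The integers in [95, 8158] that are palindromes (in base 10): 99, 101, 111, 121, 131, 141, …, 8008, 8118.
163 qualify.

163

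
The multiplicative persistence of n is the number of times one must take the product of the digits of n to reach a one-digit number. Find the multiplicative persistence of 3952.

3952 → 270 → 0 (2 steps)

2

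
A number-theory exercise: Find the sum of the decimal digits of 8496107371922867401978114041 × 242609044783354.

192

8496107371922867401978114041 × 242609044783354 = 2061232493879018996357939827219150350473514
Sum of its 43 digits: 192.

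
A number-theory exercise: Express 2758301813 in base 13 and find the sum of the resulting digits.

65

2758301813 in base 13 is 34C5BA767.
Digit sum: 3+4+12+5+11+10+7+6+7 = 65.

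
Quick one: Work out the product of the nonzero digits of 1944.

144

1×9×4×4 = 144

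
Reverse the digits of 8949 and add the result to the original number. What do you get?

Reverse of 8949 is 9498.
8949 + 9498 = 18447

18447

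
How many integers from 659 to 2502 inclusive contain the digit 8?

517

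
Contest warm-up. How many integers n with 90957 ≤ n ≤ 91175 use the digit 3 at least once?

The integers in [90957, 91175] that use the digit 3 at least once: 90963, 90973, 90983, 90993, 91003, 91013, …, 91163, 91173.
40 qualify.

40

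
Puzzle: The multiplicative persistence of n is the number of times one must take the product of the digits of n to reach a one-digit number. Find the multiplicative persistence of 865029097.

865029097 → 0 (1 step)

1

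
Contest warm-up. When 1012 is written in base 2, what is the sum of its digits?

7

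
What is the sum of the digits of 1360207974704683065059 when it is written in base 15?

133

1360207974704683065059 in base 15 is DC13B453799A34B1DE.
Digit sum: 13+12+1+3+11+4+5+3+7+9+9+10+3+4+11+1+13+14 = 133.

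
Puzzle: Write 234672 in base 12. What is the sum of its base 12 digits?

31

234672 in base 12 is B3980.
Digit sum: 11+3+9+8+0 = 31.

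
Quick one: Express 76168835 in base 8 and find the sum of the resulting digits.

76168835 in base 8 is 442437203.
Digit sum: 4+4+2+4+3+7+2+0+3 = 29.

29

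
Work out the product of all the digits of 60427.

6×0×4×2×7 = 0

0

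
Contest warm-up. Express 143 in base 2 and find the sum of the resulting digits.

143 in base 2 is 10001111.
Digit sum: 1+0+0+0+1+1+1+1 = 5.

5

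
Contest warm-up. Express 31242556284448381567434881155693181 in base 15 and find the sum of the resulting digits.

209

31242556284448381567434881155693181 in base 15 is 269D72888D4026C59D13575D7E853B.
Digit sum: 2+6+9+13+7+2+8+8+8+13+4+0+2+6+12+5+9+13+1+3+5+7+5+13+7+14+8+5+3+11 = 209.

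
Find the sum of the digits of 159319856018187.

72

1+5+9+3+1+9+8+5+6+0+1+8+1+8+7 = 72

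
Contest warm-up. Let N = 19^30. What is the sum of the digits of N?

163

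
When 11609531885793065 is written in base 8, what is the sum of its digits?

11609531885793065 in base 8 is 511754731003727451.
Digit sum: 5+1+1+7+5+4+7+3+1+0+0+3+7+2+7+4+5+1 = 63.

63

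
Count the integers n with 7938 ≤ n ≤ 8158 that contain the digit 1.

The integers in [7938, 8158] that contain the digit 1: 7941, 7951, 7961, 7971, 7981, 7991, …, 8157, 8158.
84 qualify.

84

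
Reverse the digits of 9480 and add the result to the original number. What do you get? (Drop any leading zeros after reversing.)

10329

Reverse of 9480 is 849.
9480 + 849 = 10329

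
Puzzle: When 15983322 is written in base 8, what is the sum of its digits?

33

15983322 in base 8 is 74761332.
Digit sum: 7+4+7+6+1+3+3+2 = 33.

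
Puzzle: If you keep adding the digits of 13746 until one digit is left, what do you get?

1+3+7+4+6 = 21
2+1 = 3

3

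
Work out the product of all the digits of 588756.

5×8×8×7×5×6 = 67200

67200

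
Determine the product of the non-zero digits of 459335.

4×5×9×3×3×5 = 8100

8100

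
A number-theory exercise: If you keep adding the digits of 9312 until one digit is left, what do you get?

6

9+3+1+2 = 15
1+5 = 6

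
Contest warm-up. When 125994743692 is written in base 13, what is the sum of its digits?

125994743692 in base 13 is BB5C16279C.
Digit sum: 11+11+5+12+1+6+2+7+9+12 = 76.

76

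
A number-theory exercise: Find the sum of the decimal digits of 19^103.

586

19^103 = 514779090375810361297671493402151514066302380584044519758765182314002057469628889347277572217670841943987003242642729881177352708859
Sum of its 132 digits: 586.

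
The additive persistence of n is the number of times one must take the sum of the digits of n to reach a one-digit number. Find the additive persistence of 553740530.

2

553740530 → 32 → 5 (2 steps)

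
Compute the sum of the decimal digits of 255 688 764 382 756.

82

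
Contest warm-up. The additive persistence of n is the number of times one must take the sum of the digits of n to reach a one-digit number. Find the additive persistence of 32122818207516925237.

3

32122818207516925237 → 76 → 13 → 4 (3 steps)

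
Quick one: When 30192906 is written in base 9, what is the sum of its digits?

30192906 in base 9 is 62727783.
Digit sum: 6+2+7+2+7+7+8+3 = 42.

42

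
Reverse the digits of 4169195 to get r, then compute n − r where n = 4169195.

Reverse of 4169195 is 5919614.
4169195 − 5919614 = -1750419

-1750419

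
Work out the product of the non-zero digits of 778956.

105840

7×7×8×9×5×6 = 105840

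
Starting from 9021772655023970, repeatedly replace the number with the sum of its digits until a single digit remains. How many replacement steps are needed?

9021772655023970 → 65 → 11 → 2 (3 steps)

3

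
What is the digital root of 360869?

5

3+6+0+8+6+9 = 32
3+2 = 5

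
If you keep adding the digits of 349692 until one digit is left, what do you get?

3+4+9+6+9+2 = 33
3+3 = 6
(Equivalently, 349692 mod 9 = 6.)

6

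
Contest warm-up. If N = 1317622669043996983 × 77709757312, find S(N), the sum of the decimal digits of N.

139

1317622669043996983 × 77709757312 = 102392137840198700599390189696
Sum of its 30 digits: 139.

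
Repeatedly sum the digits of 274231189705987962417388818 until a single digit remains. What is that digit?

2+7+4+2+3+1+1+8+9+7+0+5+9+8+7+9+6+2+4+1+7+3+8+8+8+1+8 = 138
1+3+8 = 12
1+2 = 3

3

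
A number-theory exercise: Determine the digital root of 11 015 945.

1+1+0+1+5+9+4+5 = 26
2+6 = 8

8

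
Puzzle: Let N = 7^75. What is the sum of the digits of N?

7^75 = 2411865032257058775038130904326570702735480588505508642005857943
Sum of its 64 digits: 262.

262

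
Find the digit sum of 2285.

2+2+8+5 = 17

17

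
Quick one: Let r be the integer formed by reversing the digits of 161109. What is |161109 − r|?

740052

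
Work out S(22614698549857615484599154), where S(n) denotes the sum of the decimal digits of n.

2+2+6+1+4+6+9+8+5+4+9+8+5+7+6+1+5+4+8+4+5+9+9+1+5+4 = 137

137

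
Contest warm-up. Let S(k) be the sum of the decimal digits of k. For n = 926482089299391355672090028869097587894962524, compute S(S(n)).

11

First digit sum: 236.
2+3+6 = 11.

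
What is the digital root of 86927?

5

8+6+9+2+7 = 32
3+2 = 5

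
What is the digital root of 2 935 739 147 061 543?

2+9+3+5+7+3+9+1+4+7+0+6+1+5+4+3 = 69
6+9 = 15
1+5 = 6
(Equivalently, 2 935 739 147 061 543 mod 9 = 6.)

6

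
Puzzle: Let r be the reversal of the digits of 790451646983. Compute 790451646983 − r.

Reverse of 790451646983 is 389646154097.
790451646983 − 389646154097 = 400805492886

400805492886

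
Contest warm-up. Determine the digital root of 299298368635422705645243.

2+9+9+2+9+8+3+6+8+6+3+5+4+2+2+7+0+5+6+4+5+2+4+3 = 114
1+1+4 = 6
(Equivalently, 299298368635422705645243 mod 9 = 6.)

6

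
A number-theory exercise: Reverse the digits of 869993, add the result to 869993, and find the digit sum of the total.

34

Reversal of 869993 is 399968; 869993 + 399968 = 1269961.
Digit sum of 1269961: 1+2+6+9+9+6+1 = 34.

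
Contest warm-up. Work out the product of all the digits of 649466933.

6×4×9×4×6×6×9×3×3 = 2519424

2519424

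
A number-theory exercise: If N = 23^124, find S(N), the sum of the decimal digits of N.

769

23^124 = 7149104843929088286835196622556544543032097403756281260572605227595352712858291061075188846231155789282543132427599201762889604122219570951597894944358489091218549859041
Sum of its 169 digits: 769.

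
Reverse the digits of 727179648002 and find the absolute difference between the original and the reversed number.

526332676275

Reverse of 727179648002 is 200846971727.
|727179648002 − 200846971727| = 526332676275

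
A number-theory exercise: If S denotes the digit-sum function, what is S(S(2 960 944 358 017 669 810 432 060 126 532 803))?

7

First digit sum: 133.
1+3+3 = 7.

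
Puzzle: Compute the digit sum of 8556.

24

8+5+5+6 = 24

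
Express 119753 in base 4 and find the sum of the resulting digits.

119753 in base 4 is 131033021.
Digit sum: 1+3+1+0+3+3+0+2+1 = 14.

14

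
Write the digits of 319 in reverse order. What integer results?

913

Reversing 319 gives 913.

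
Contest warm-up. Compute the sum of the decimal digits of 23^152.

952

23^152 = 960795752965603651542059057655546688630918372262134896153147145954820892362810806399267693355265867376011785942225225021169844538816154727695761890485808691976234673601868214327677537735001925161706505174721
Sum of its 207 digits: 952.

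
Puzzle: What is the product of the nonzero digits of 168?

48

1×6×8 = 48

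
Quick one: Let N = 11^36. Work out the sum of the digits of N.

11^36 = 30912680532870672635673352936887453361
Sum of its 38 digits: 172.

172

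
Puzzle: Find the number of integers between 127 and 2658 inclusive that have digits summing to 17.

The integers in [127, 2658] that have digits summing to 17: 179, 188, 197, 269, 278, 287, …, 2645, 2654.
175 qualify.

175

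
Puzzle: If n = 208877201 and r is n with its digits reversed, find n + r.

Reverse of 208877201 is 102778802.
208877201 + 102778802 = 311656003

311656003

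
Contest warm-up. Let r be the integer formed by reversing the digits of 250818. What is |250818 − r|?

Reverse of 250818 is 818052.
|250818 − 818052| = 567234

567234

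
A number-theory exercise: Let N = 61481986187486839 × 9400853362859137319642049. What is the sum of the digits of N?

219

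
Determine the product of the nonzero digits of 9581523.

9×5×8×1×5×2×3 = 10800

10800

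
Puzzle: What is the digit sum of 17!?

63

17! = 355687428096000
Sum of its 15 digits: 63.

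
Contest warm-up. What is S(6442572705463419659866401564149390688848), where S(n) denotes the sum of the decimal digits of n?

6+4+4+2+5+7+2+7+0+5+4+6+3+4+1+9+6+5+9+8+6+6+4+0+1+5+6+4+1+4+9+3+9+0+6+8+8+8+4+8 = 197

197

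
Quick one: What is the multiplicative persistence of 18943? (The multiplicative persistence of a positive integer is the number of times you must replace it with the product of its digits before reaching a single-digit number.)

4

18943 → 864 → 192 → 18 → 8 (4 steps)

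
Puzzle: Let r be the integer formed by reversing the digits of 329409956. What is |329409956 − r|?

330494967

Reverse of 329409956 is 659904923.
|329409956 − 659904923| = 330494967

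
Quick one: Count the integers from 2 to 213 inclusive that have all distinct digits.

The integers in [2, 213] that have all distinct digits: 2, 3, 4, 5, 6, 7, …, 210, 213.
171 qualify.

171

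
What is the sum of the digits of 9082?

9+0+8+2 = 19

19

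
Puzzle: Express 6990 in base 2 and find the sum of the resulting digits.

8

6990 in base 2 is 1101101001110.
Digit sum: 1+1+0+1+1+0+1+0+0+1+1+1+0 = 8.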